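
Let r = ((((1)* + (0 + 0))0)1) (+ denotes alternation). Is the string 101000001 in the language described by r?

no

No split of 101000001 into u·v has (((1)*+(0+0))0) matching u and 1 matching v.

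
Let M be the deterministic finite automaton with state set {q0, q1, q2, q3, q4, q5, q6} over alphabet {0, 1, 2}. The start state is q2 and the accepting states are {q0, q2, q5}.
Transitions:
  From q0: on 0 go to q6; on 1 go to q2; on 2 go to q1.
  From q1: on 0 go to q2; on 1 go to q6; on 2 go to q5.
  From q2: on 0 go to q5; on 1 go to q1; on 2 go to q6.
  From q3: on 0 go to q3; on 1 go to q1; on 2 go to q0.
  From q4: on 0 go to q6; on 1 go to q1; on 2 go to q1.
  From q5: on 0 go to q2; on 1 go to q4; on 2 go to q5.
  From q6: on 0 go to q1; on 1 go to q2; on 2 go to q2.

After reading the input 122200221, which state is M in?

q2 --1--> q1
q1 --2--> q5
q5 --2--> q5
q5 --2--> q5
q5 --0--> q2
q2 --0--> q5
q5 --2--> q5
q5 --2--> q5
q5 --1--> q4

q4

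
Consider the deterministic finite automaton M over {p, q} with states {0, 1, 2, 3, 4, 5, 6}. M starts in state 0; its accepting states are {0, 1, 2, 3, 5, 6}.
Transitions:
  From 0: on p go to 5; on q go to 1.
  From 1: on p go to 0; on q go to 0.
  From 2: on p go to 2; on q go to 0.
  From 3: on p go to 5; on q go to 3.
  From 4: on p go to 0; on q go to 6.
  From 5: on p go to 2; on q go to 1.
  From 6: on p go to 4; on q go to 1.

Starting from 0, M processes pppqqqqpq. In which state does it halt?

0 --p--> 5
5 --p--> 2
2 --p--> 2
2 --q--> 0
0 --q--> 1
1 --q--> 0
0 --q--> 1
1 --p--> 0
0 --q--> 1

1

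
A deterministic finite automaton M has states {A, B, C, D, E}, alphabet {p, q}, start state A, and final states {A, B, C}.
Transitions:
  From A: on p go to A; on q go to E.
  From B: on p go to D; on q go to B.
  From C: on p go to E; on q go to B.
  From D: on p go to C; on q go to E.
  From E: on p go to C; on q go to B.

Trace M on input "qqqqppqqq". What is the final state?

B

A --q--> E
E --q--> B
B --q--> B
B --q--> B
B --p--> D
D --p--> C
C --q--> B
B --q--> B
B --q--> B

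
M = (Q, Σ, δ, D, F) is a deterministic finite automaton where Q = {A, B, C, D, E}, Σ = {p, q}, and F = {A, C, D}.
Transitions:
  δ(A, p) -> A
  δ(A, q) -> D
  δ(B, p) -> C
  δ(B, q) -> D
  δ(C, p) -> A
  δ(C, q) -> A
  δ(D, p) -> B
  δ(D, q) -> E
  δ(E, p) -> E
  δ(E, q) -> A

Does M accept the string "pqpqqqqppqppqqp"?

D --p--> B
B --q--> D
D --p--> B
B --q--> D
D --q--> E
E --q--> A
A --q--> D
D --p--> B
B --p--> C
C --q--> A
A --p--> A
A --p--> A
A --q--> D
D --q--> E
E --p--> E
End in state E, which is not an accepting state.

rejected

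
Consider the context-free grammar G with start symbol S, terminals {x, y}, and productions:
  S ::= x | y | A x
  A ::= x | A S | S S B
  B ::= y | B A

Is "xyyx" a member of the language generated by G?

S ⇒ Ax ⇒ SSBx ⇒ xSBx ⇒ xyBx ⇒ xyyx

yes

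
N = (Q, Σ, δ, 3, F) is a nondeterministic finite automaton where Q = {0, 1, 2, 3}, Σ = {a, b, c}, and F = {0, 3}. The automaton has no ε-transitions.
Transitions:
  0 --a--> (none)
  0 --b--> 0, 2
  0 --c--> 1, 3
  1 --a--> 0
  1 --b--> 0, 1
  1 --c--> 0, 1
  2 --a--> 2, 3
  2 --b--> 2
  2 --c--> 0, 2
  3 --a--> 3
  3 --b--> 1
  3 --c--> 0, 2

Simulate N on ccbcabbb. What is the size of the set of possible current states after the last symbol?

3

Start: {3}
read c: {0, 2}
read c: {0, 1, 2, 3}
read b: {0, 1, 2}
read c: {0, 1, 2, 3}
read a: {0, 2, 3}
read b: {0, 1, 2}
read b: {0, 1, 2}
read b: {0, 1, 2}
Final reachable set {0, 1, 2} has 3 states.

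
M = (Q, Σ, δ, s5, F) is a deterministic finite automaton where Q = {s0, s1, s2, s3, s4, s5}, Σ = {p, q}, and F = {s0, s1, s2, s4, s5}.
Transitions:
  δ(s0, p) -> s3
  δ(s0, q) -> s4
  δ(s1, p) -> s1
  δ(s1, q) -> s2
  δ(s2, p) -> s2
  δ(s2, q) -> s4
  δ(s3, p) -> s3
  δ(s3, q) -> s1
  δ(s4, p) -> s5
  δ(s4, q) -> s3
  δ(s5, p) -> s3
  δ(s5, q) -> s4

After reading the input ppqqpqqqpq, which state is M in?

s2

s5 --p--> s3
s3 --p--> s3
s3 --q--> s1
s1 --q--> s2
s2 --p--> s2
s2 --q--> s4
s4 --q--> s3
s3 --q--> s1
s1 --p--> s1
s1 --q--> s2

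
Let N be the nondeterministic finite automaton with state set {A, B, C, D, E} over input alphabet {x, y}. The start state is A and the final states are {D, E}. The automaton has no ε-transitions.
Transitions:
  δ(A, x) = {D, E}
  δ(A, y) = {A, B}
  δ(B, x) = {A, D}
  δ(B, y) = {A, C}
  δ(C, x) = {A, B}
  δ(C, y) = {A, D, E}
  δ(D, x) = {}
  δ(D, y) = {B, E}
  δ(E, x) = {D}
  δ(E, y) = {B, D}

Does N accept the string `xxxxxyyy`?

rejected

Start: {A}
read x: {D, E}
read x: {D}
read x: {}
The reachable set is empty and stays empty for the remaining 5 symbols.
Reachable ∩ accepting = {} — empty.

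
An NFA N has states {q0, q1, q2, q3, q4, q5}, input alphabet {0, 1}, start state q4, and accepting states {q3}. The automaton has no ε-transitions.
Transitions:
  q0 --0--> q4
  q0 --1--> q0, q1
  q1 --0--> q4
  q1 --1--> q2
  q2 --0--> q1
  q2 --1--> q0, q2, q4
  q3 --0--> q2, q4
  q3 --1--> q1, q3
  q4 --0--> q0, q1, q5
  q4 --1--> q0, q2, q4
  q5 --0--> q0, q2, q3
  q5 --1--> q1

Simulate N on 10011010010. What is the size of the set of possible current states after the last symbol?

Start: {q4}
read 1: {q0, q2, q4}
read 0: {q0, q1, q4, q5}
read 0: {q0, q1, q2, q3, q4, q5}
read 1: {q0, q1, q2, q3, q4}
read 1: {q0, q1, q2, q3, q4}
read 0: {q0, q1, q2, q4, q5}
read 1: {q0, q1, q2, q4}
read 0: {q0, q1, q4, q5}
read 0: {q0, q1, q2, q3, q4, q5}
read 1: {q0, q1, q2, q3, q4}
read 0: {q0, q1, q2, q4, q5}
Final reachable set {q0, q1, q2, q4, q5} has 5 states.

5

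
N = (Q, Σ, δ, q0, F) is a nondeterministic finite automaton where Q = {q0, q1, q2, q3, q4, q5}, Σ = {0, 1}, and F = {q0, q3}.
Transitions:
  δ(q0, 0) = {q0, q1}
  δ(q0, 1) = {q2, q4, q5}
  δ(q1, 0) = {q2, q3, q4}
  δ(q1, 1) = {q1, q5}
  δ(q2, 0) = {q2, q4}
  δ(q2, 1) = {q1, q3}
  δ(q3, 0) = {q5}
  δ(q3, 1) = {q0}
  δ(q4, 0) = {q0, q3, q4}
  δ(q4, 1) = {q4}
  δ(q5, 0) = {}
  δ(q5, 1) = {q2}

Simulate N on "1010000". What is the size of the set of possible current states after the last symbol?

6

Start: {q0}
read 1: {q2, q4, q5}
read 0: {q0, q2, q3, q4}
read 1: {q0, q1, q2, q3, q4, q5}
read 0: {q0, q1, q2, q3, q4, q5}
read 0: {q0, q1, q2, q3, q4, q5}
read 0: {q0, q1, q2, q3, q4, q5}
read 0: {q0, q1, q2, q3, q4, q5}
Final reachable set {q0, q1, q2, q3, q4, q5} has 6 states.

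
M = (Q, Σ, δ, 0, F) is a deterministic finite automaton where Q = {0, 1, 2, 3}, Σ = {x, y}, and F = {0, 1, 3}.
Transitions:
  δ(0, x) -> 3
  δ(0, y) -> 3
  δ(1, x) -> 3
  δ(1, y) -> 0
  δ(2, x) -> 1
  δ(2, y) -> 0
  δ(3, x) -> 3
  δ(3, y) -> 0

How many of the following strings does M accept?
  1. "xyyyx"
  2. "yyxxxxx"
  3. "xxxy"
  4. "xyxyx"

"xyyyx": accepted
"yyxxxxx": accepted
"xxxy": accepted
"xyxyx": accepted

4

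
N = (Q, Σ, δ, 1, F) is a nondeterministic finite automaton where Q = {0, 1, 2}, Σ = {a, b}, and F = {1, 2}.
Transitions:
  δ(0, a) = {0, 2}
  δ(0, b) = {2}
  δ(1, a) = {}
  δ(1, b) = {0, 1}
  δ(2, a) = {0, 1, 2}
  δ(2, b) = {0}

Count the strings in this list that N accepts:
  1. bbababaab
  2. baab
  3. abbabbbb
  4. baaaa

3

bbababaab: accepted
baab: accepted
abbabbbb: rejected
baaaa: accepted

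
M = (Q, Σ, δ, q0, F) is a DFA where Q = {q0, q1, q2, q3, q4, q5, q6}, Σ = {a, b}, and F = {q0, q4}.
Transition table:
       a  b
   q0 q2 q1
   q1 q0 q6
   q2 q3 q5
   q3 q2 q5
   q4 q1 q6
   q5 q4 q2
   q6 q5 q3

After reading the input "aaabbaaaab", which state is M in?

q0 --a--> q2
q2 --a--> q3
q3 --a--> q2
q2 --b--> q5
q5 --b--> q2
q2 --a--> q3
q3 --a--> q2
q2 --a--> q3
q3 --a--> q2
q2 --b--> q5

q5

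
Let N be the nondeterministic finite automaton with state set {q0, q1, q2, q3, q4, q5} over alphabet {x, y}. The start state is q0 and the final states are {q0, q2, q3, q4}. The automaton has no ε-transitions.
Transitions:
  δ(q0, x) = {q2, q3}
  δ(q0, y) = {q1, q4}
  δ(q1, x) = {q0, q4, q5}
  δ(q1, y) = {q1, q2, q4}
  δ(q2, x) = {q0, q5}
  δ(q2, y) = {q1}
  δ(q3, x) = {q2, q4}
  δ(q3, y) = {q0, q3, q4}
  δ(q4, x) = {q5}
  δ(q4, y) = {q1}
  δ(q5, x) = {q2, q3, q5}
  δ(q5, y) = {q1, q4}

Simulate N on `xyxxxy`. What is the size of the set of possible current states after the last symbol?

Start: {q0}
read x: {q2, q3}
read y: {q0, q1, q3, q4}
read x: {q0, q2, q3, q4, q5}
read x: {q0, q2, q3, q4, q5}
read x: {q0, q2, q3, q4, q5}
read y: {q0, q1, q3, q4}
Final reachable set {q0, q1, q3, q4} has 4 states.

4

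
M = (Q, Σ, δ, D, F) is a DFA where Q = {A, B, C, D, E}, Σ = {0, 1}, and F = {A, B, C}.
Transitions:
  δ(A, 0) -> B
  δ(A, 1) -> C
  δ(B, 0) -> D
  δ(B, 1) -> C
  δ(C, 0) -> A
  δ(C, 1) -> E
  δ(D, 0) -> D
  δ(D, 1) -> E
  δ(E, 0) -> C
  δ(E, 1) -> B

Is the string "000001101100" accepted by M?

rejected

D --0--> D
D --0--> D
D --0--> D
D --0--> D
D --0--> D
D --1--> E
E --1--> B
B --0--> D
D --1--> E
E --1--> B
B --0--> D
D --0--> D
End in state D, which is not an accepting state.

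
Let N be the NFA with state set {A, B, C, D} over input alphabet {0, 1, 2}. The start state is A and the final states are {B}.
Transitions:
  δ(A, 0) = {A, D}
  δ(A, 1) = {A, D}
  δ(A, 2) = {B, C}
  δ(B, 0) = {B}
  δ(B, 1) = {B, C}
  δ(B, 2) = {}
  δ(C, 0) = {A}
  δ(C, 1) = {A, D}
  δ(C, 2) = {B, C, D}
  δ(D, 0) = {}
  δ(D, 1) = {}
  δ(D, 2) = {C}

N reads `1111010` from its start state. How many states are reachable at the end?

Start: {A}
read 1: {A, D}
read 1: {A, D}
read 1: {A, D}
read 1: {A, D}
read 0: {A, D}
read 1: {A, D}
read 0: {A, D}
Final reachable set {A, D} has 2 states.

2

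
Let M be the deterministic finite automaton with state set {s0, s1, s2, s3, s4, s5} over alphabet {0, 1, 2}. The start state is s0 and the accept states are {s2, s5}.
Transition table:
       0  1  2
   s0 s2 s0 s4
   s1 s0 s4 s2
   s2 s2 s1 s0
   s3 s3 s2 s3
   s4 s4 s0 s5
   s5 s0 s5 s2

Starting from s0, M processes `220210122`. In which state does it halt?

s0

s0 --2--> s4
s4 --2--> s5
s5 --0--> s0
s0 --2--> s4
s4 --1--> s0
s0 --0--> s2
s2 --1--> s1
s1 --2--> s2
s2 --2--> s0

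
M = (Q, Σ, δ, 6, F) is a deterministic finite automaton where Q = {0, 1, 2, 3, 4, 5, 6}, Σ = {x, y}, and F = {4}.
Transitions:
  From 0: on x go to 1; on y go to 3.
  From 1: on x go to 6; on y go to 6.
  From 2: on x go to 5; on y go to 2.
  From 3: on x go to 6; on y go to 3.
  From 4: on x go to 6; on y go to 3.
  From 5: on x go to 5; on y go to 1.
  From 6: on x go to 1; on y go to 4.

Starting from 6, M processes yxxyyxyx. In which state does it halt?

6

6 --y--> 4
4 --x--> 6
6 --x--> 1
1 --y--> 6
6 --y--> 4
4 --x--> 6
6 --y--> 4
4 --x--> 6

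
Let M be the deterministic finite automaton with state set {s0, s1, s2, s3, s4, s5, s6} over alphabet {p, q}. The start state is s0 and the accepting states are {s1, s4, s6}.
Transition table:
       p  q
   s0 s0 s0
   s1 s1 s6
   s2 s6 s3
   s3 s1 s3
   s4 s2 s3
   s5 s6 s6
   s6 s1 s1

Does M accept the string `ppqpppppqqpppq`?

s0 --p--> s0
s0 --p--> s0
s0 --q--> s0
s0 --p--> s0
s0 --p--> s0
s0 --p--> s0
s0 --p--> s0
s0 --p--> s0
s0 --q--> s0
s0 --q--> s0
s0 --p--> s0
s0 --p--> s0
s0 --p--> s0
s0 --q--> s0
End in state s0, which is not an accepting state.

rejected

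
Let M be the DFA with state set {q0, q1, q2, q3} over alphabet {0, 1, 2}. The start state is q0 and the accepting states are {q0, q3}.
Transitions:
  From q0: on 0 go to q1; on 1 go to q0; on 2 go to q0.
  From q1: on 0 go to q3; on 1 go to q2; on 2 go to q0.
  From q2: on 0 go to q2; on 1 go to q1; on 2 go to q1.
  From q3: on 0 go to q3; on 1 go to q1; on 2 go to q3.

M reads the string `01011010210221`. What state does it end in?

q0 --0--> q1
q1 --1--> q2
q2 --0--> q2
q2 --1--> q1
q1 --1--> q2
q2 --0--> q2
q2 --1--> q1
q1 --0--> q3
q3 --2--> q3
q3 --1--> q1
q1 --0--> q3
q3 --2--> q3
q3 --2--> q3
q3 --1--> q1

q1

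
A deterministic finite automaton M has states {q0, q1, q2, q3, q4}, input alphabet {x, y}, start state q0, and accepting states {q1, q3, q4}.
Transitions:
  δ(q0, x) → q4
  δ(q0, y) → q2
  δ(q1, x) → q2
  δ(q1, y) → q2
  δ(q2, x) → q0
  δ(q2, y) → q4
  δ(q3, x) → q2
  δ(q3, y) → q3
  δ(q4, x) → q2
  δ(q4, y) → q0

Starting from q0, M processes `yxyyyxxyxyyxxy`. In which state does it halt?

q0 --y--> q2
q2 --x--> q0
q0 --y--> q2
q2 --y--> q4
q4 --y--> q0
q0 --x--> q4
q4 --x--> q2
q2 --y--> q4
q4 --x--> q2
q2 --y--> q4
q4 --y--> q0
q0 --x--> q4
q4 --x--> q2
q2 --y--> q4

q4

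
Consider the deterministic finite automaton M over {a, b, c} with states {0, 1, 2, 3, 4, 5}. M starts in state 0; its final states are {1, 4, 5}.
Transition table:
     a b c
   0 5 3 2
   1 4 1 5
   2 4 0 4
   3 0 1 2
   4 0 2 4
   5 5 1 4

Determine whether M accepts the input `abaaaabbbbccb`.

0 --a--> 5
5 --b--> 1
1 --a--> 4
4 --a--> 0
0 --a--> 5
5 --a--> 5
5 --b--> 1
1 --b--> 1
1 --b--> 1
1 --b--> 1
1 --c--> 5
5 --c--> 4
4 --b--> 2
End in state 2, which is not an accepting state.

rejected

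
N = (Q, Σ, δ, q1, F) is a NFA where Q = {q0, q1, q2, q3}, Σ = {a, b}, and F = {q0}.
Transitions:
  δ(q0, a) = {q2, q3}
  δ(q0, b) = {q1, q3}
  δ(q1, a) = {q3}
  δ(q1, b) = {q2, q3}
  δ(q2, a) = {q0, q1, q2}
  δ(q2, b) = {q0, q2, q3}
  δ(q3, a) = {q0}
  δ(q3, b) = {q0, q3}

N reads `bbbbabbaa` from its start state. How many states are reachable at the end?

4

Start: {q1}
read b: {q2, q3}
read b: {q0, q2, q3}
read b: {q0, q1, q2, q3}
read b: {q0, q1, q2, q3}
read a: {q0, q1, q2, q3}
read b: {q0, q1, q2, q3}
read b: {q0, q1, q2, q3}
read a: {q0, q1, q2, q3}
read a: {q0, q1, q2, q3}
Final reachable set {q0, q1, q2, q3} has 4 states.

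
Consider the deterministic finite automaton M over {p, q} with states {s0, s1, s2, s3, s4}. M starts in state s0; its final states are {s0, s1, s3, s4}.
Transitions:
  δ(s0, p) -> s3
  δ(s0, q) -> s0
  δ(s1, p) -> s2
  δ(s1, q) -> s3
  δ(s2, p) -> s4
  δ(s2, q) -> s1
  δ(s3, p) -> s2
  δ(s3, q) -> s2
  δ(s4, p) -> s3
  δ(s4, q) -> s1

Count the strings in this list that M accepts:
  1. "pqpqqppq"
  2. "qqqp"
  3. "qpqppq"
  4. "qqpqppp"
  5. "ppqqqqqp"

"pqpqqppq": accepted
"qqqp": accepted
"qpqppq": rejected
"qqpqppp": rejected
"ppqqqqqp": rejected

2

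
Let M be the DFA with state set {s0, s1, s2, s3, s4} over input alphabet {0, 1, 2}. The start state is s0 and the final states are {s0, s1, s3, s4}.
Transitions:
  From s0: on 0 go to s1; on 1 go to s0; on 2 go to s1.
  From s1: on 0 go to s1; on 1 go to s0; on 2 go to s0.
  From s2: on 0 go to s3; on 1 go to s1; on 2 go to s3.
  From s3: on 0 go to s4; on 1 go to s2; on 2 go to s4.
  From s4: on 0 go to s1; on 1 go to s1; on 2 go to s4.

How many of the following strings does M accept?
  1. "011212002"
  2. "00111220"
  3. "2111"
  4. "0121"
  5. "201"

"011212002": accepted
"00111220": accepted
"2111": accepted
"0121": accepted
"201": accepted

5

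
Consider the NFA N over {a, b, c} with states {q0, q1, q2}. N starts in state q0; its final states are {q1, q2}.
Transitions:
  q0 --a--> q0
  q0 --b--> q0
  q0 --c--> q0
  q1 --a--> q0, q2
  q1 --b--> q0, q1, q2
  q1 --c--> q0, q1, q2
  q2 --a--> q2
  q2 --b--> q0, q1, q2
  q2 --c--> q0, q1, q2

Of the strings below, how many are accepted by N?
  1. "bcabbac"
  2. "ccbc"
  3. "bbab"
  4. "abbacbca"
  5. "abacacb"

"bcabbac": rejected
"ccbc": rejected
"bbab": rejected
"abbacbca": rejected
"abacacb": rejected

0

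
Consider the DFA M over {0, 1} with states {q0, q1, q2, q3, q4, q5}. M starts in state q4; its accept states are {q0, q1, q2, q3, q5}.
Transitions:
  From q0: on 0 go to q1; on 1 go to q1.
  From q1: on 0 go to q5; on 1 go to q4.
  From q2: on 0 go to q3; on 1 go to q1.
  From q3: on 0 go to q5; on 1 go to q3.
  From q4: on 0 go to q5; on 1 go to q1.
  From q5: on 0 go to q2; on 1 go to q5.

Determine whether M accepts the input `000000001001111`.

q4 --0--> q5
q5 --0--> q2
q2 --0--> q3
q3 --0--> q5
q5 --0--> q2
q2 --0--> q3
q3 --0--> q5
q5 --0--> q2
q2 --1--> q1
q1 --0--> q5
q5 --0--> q2
q2 --1--> q1
q1 --1--> q4
q4 --1--> q1
q1 --1--> q4
End in state q4, which is not an accepting state.

rejected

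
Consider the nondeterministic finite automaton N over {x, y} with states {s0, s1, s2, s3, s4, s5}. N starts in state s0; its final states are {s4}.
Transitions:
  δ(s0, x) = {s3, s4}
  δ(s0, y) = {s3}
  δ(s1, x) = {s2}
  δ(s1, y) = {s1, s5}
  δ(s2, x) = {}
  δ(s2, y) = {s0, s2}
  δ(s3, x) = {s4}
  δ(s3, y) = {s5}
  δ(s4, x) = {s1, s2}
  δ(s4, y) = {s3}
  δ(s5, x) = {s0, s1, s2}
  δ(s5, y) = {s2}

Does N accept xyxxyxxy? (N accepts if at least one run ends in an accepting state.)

rejected

Start: {s0}
read x: {s3, s4}
read y: {s3, s5}
read x: {s0, s1, s2, s4}
read x: {s1, s2, s3, s4}
read y: {s0, s1, s2, s3, s5}
read x: {s0, s1, s2, s3, s4}
read x: {s1, s2, s3, s4}
read y: {s0, s1, s2, s3, s5}
Reachable ∩ accepting = {} — empty.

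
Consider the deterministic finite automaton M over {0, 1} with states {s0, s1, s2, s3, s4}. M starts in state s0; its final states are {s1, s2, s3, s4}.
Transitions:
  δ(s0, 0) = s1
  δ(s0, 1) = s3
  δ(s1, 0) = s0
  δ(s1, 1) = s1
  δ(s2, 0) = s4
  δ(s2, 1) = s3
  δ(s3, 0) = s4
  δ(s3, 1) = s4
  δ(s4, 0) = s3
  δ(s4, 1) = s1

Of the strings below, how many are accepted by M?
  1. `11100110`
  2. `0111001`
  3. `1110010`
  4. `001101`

`11100110`: rejected
`0111001`: accepted
`1110010`: rejected
`001101`: accepted

2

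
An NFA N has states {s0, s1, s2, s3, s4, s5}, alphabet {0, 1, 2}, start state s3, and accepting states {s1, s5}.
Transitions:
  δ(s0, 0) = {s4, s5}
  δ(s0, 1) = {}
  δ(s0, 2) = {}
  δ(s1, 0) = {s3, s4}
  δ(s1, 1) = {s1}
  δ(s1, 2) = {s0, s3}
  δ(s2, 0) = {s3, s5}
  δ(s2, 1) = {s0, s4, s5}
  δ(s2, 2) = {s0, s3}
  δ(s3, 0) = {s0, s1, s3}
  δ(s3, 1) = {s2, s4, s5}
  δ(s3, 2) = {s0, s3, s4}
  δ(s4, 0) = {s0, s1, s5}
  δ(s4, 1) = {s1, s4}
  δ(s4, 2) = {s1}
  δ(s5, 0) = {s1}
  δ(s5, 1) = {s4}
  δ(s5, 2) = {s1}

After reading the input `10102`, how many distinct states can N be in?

Start: {s3}
read 1: {s2, s4, s5}
read 0: {s0, s1, s3, s5}
read 1: {s1, s2, s4, s5}
read 0: {s0, s1, s3, s4, s5}
read 2: {s0, s1, s3, s4}
Final reachable set {s0, s1, s3, s4} has 4 states.

4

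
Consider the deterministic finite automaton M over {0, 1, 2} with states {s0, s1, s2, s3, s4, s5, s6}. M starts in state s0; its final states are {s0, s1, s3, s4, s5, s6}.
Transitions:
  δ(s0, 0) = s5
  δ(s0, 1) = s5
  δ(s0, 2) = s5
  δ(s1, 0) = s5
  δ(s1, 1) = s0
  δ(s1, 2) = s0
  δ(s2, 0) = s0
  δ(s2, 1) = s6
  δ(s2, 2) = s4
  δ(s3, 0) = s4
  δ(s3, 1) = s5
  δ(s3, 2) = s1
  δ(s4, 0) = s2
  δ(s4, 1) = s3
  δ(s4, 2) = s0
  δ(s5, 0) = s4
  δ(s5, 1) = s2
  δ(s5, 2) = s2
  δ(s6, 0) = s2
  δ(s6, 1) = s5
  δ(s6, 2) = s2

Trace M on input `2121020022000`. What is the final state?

s0 --2--> s5
s5 --1--> s2
s2 --2--> s4
s4 --1--> s3
s3 --0--> s4
s4 --2--> s0
s0 --0--> s5
s5 --0--> s4
s4 --2--> s0
s0 --2--> s5
s5 --0--> s4
s4 --0--> s2
s2 --0--> s0

s0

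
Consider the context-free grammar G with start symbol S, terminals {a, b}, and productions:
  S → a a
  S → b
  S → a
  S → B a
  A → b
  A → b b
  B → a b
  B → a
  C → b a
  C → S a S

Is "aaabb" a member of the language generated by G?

no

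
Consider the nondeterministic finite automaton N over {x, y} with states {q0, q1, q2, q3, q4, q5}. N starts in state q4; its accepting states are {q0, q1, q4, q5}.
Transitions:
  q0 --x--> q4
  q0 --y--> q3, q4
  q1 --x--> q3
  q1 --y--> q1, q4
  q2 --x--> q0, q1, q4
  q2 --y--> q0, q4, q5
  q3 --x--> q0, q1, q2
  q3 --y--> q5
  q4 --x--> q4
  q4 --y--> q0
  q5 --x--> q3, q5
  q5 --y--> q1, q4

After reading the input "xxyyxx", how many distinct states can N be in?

4

Start: {q4}
read x: {q4}
read x: {q4}
read y: {q0}
read y: {q3, q4}
read x: {q0, q1, q2, q4}
read x: {q0, q1, q3, q4}
Final reachable set {q0, q1, q3, q4} has 4 states.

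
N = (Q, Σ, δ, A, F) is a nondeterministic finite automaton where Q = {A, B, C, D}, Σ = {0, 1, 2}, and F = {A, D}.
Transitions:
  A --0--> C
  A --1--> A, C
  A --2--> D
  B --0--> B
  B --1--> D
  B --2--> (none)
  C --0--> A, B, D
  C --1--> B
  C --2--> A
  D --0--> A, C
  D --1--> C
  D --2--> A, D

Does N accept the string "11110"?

accepted

Start: {A}
read 1: {A, C}
read 1: {A, B, C}
read 1: {A, B, C, D}
read 1: {A, B, C, D}
read 0: {A, B, C, D}
Reachable ∩ accepting = {A, D} — nonempty.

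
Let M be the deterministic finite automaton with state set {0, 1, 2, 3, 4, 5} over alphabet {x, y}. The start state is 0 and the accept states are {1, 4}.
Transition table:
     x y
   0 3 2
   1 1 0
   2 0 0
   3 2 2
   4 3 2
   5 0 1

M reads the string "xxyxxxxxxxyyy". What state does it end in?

0 --x--> 3
3 --x--> 2
2 --y--> 0
0 --x--> 3
3 --x--> 2
2 --x--> 0
0 --x--> 3
3 --x--> 2
2 --x--> 0
0 --x--> 3
3 --y--> 2
2 --y--> 0
0 --y--> 2

2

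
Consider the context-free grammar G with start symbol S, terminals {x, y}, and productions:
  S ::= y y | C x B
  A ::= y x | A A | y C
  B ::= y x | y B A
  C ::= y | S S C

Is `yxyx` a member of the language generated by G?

S ⇒ CxB ⇒ yxB ⇒ yxyx

yes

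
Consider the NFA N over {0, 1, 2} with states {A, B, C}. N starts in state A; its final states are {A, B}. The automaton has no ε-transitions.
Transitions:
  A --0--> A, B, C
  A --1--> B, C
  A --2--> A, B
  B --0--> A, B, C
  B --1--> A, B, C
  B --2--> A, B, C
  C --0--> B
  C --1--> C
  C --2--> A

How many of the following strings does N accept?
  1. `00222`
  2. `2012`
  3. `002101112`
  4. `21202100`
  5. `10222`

`00222`: accepted
`2012`: accepted
`002101112`: accepted
`21202100`: accepted
`10222`: accepted

5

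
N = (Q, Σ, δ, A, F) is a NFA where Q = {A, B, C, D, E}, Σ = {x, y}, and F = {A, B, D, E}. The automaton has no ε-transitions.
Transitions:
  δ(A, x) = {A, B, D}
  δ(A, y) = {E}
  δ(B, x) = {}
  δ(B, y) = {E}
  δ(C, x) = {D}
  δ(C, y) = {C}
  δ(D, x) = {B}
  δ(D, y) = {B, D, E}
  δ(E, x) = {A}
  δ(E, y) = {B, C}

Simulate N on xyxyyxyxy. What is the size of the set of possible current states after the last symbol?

1

Start: {A}
read x: {A, B, D}
read y: {B, D, E}
read x: {A, B}
read y: {E}
read y: {B, C}
read x: {D}
read y: {B, D, E}
read x: {A, B}
read y: {E}
Final reachable set {E} has 1 state.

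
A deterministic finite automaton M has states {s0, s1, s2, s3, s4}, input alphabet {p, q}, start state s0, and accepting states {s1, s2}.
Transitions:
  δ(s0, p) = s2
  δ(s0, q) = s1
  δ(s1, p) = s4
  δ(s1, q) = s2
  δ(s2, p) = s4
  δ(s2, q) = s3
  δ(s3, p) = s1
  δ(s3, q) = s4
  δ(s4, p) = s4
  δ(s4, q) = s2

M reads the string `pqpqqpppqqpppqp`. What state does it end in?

s0 --p--> s2
s2 --q--> s3
s3 --p--> s1
s1 --q--> s2
s2 --q--> s3
s3 --p--> s1
s1 --p--> s4
s4 --p--> s4
s4 --q--> s2
s2 --q--> s3
s3 --p--> s1
s1 --p--> s4
s4 --p--> s4
s4 --q--> s2
s2 --p--> s4

s4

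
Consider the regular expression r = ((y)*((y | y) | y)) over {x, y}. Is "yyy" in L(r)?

Split as yy·y: (y)* matches yy and ((y|y)|y) matches y.

yes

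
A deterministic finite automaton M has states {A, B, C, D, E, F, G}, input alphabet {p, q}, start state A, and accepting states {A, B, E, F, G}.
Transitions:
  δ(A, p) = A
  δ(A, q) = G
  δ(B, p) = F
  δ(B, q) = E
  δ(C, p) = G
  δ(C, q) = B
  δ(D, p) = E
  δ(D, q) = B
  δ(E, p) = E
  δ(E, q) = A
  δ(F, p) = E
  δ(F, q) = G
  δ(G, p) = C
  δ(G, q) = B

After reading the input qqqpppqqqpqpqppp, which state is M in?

E

A --q--> G
G --q--> B
B --q--> E
E --p--> E
E --p--> E
E --p--> E
E --q--> A
A --q--> G
G --q--> B
B --p--> F
F --q--> G
G --p--> C
C --q--> B
B --p--> F
F --p--> E
E --p--> E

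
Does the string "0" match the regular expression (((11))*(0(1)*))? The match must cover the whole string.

yes

Split as ε·0: ((11))* matches ε and (0(1)*) matches 0.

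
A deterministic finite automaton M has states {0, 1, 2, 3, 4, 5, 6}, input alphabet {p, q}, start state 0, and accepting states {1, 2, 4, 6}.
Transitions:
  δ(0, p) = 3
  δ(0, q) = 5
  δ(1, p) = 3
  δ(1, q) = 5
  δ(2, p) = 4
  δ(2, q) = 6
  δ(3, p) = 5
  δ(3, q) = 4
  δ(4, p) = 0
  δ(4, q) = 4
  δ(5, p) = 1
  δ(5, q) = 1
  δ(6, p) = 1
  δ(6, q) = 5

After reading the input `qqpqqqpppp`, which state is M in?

1

0 --q--> 5
5 --q--> 1
1 --p--> 3
3 --q--> 4
4 --q--> 4
4 --q--> 4
4 --p--> 0
0 --p--> 3
3 --p--> 5
5 --p--> 1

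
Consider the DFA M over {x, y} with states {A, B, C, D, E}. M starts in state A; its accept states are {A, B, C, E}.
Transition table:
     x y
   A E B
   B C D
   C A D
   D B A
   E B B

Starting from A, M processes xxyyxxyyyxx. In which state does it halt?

A

A --x--> E
E --x--> B
B --y--> D
D --y--> A
A --x--> E
E --x--> B
B --y--> D
D --y--> A
A --y--> B
B --x--> C
C --x--> A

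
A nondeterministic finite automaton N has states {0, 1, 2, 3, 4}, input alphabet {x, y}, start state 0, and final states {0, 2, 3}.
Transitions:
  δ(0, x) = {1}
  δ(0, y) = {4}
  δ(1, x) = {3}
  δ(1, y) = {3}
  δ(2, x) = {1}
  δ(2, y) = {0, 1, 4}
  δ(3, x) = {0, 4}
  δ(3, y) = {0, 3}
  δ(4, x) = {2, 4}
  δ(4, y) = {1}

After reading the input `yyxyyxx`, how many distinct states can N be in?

4

Start: {0}
read y: {4}
read y: {1}
read x: {3}
read y: {0, 3}
read y: {0, 3, 4}
read x: {0, 1, 2, 4}
read x: {1, 2, 3, 4}
Final reachable set {1, 2, 3, 4} has 4 states.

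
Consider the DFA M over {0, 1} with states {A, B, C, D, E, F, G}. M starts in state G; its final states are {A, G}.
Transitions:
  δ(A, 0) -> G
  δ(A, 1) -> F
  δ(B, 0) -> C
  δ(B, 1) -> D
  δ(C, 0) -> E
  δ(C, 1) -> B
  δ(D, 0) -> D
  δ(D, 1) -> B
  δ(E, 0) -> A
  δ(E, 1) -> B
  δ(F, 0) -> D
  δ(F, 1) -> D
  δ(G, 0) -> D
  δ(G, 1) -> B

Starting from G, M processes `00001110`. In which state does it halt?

C

G --0--> D
D --0--> D
D --0--> D
D --0--> D
D --1--> B
B --1--> D
D --1--> B
B --0--> C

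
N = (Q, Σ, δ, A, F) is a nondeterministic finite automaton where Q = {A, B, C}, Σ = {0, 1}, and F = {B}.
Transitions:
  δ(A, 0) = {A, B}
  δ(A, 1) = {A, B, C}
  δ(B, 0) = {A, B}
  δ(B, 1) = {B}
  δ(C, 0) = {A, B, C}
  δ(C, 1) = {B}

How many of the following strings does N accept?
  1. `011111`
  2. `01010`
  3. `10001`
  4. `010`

`011111`: accepted
`01010`: accepted
`10001`: accepted
`010`: accepted

4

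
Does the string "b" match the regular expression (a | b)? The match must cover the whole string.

The right alternative b matches b.

yes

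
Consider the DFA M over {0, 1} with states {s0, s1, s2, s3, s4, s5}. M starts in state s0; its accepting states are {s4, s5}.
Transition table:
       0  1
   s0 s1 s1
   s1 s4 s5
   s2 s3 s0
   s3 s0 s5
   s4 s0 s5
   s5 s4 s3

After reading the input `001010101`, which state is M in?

s0 --0--> s1
s1 --0--> s4
s4 --1--> s5
s5 --0--> s4
s4 --1--> s5
s5 --0--> s4
s4 --1--> s5
s5 --0--> s4
s4 --1--> s5

s5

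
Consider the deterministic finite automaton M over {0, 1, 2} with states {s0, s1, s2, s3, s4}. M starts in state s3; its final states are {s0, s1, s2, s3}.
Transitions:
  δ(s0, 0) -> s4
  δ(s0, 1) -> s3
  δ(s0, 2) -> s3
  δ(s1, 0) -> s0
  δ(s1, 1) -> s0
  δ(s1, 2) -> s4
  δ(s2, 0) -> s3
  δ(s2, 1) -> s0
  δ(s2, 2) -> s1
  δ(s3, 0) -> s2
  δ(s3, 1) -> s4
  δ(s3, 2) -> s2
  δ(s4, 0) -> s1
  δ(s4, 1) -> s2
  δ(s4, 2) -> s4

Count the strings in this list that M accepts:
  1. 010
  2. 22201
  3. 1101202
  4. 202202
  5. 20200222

2

010: rejected
22201: accepted
1101202: rejected
202202: accepted
20200222: rejected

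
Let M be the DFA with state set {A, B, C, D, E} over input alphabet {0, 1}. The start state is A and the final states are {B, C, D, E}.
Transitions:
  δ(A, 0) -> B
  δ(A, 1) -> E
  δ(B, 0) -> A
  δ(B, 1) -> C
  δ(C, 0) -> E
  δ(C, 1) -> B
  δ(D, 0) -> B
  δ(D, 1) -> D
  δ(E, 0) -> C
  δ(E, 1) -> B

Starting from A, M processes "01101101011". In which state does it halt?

A --0--> B
B --1--> C
C --1--> B
B --0--> A
A --1--> E
E --1--> B
B --0--> A
A --1--> E
E --0--> C
C --1--> B
B --1--> C

C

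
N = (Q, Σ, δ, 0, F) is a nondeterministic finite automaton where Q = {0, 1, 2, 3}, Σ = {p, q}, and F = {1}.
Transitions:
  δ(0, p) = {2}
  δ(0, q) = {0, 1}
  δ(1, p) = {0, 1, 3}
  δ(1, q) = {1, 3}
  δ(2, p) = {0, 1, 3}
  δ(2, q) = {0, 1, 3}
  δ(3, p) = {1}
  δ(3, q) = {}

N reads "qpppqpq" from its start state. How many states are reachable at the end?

3

Start: {0}
read q: {0, 1}
read p: {0, 1, 2, 3}
read p: {0, 1, 2, 3}
read p: {0, 1, 2, 3}
read q: {0, 1, 3}
read p: {0, 1, 2, 3}
read q: {0, 1, 3}
Final reachable set {0, 1, 3} has 3 states.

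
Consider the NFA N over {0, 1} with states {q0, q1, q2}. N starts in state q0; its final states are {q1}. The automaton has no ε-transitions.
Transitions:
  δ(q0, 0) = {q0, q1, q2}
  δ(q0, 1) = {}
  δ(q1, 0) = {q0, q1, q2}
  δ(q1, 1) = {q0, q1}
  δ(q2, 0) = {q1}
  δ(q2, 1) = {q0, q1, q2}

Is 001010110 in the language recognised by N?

accepted

Start: {q0}
read 0: {q0, q1, q2}
read 0: {q0, q1, q2}
read 1: {q0, q1, q2}
read 0: {q0, q1, q2}
read 1: {q0, q1, q2}
read 0: {q0, q1, q2}
read 1: {q0, q1, q2}
read 1: {q0, q1, q2}
read 0: {q0, q1, q2}
Reachable ∩ accepting = {q1} — nonempty.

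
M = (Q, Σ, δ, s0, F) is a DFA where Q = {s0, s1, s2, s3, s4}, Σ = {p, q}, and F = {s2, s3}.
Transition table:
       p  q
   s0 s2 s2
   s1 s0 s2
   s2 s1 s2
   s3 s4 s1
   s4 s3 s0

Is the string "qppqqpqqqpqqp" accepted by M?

rejected

s0 --q--> s2
s2 --p--> s1
s1 --p--> s0
s0 --q--> s2
s2 --q--> s2
s2 --p--> s1
s1 --q--> s2
s2 --q--> s2
s2 --q--> s2
s2 --p--> s1
s1 --q--> s2
s2 --q--> s2
s2 --p--> s1
End in state s1, which is not an accepting state.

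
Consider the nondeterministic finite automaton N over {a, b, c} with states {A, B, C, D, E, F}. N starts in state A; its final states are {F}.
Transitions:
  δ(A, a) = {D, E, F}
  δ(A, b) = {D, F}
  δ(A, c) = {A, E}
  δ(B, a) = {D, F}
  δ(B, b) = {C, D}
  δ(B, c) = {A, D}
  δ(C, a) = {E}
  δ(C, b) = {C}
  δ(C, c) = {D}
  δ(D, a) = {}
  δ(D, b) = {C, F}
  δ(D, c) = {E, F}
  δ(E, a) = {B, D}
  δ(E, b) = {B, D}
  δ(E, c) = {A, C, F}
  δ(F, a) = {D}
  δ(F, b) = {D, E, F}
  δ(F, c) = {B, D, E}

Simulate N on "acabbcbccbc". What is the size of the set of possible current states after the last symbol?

6

Start: {A}
read a: {D, E, F}
read c: {A, B, C, D, E, F}
read a: {B, D, E, F}
read b: {B, C, D, E, F}
read b: {B, C, D, E, F}
read c: {A, B, C, D, E, F}
read b: {B, C, D, E, F}
read c: {A, B, C, D, E, F}
read c: {A, B, C, D, E, F}
read b: {B, C, D, E, F}
read c: {A, B, C, D, E, F}
Final reachable set {A, B, C, D, E, F} has 6 states.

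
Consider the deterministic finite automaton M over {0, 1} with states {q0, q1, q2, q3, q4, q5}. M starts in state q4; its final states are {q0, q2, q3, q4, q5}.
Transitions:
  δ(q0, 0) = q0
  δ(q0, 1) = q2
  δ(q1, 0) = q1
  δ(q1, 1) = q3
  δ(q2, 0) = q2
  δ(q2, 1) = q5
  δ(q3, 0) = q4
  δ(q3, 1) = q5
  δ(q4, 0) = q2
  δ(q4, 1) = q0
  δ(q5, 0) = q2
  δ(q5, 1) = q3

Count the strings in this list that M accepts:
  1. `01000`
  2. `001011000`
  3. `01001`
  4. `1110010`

`01000`: accepted
`001011000`: accepted
`01001`: accepted
`1110010`: accepted

4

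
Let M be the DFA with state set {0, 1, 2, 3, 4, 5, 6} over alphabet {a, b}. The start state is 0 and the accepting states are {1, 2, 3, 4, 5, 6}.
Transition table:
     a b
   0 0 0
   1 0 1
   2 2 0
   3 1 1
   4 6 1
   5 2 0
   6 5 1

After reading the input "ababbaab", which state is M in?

0 --a--> 0
0 --b--> 0
0 --a--> 0
0 --b--> 0
0 --b--> 0
0 --a--> 0
0 --a--> 0
0 --b--> 0

0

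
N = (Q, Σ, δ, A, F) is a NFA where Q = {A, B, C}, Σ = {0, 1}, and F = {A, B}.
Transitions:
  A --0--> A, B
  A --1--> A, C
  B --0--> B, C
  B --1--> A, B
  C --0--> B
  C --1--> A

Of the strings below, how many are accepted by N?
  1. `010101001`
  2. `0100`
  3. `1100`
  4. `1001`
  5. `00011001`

`010101001`: accepted
`0100`: accepted
`1100`: accepted
`1001`: accepted
`00011001`: accepted

5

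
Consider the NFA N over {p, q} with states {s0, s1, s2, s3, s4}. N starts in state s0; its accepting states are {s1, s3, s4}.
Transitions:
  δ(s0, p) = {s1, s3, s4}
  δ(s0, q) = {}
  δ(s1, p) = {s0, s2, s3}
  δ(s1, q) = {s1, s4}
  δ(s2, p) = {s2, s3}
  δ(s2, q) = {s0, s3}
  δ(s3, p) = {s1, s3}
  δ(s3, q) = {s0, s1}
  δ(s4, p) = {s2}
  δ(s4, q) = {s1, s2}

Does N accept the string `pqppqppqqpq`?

accepted

Start: {s0}
read p: {s1, s3, s4}
read q: {s0, s1, s2, s4}
read p: {s0, s1, s2, s3, s4}
read p: {s0, s1, s2, s3, s4}
read q: {s0, s1, s2, s3, s4}
read p: {s0, s1, s2, s3, s4}
read p: {s0, s1, s2, s3, s4}
read q: {s0, s1, s2, s3, s4}
read q: {s0, s1, s2, s3, s4}
read p: {s0, s1, s2, s3, s4}
read q: {s0, s1, s2, s3, s4}
Reachable ∩ accepting = {s1, s3, s4} — nonempty.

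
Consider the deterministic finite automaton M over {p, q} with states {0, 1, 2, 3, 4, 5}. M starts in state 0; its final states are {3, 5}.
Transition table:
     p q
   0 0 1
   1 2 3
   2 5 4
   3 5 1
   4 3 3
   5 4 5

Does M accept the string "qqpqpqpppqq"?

0 --q--> 1
1 --q--> 3
3 --p--> 5
5 --q--> 5
5 --p--> 4
4 --q--> 3
3 --p--> 5
5 --p--> 4
4 --p--> 3
3 --q--> 1
1 --q--> 3
End in state 3, which is an accepting state.

accepted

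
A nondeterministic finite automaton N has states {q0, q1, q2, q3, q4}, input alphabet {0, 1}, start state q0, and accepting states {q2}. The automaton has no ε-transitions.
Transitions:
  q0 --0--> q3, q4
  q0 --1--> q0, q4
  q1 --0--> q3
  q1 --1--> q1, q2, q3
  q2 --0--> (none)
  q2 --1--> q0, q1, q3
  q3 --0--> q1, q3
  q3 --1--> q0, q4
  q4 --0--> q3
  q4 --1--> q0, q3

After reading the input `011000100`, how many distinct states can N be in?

Start: {q0}
read 0: {q3, q4}
read 1: {q0, q3, q4}
read 1: {q0, q3, q4}
read 0: {q1, q3, q4}
read 0: {q1, q3}
read 0: {q1, q3}
read 1: {q0, q1, q2, q3, q4}
read 0: {q1, q3, q4}
read 0: {q1, q3}
Final reachable set {q1, q3} has 2 states.

2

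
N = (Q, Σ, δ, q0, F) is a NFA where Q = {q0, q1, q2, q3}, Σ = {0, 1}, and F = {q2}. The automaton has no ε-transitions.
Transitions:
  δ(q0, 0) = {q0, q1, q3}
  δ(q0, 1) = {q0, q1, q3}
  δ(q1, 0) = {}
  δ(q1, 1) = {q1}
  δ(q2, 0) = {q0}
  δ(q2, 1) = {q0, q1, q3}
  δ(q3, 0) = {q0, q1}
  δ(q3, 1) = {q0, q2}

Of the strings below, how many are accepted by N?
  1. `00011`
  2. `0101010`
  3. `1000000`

1

`00011`: accepted
`0101010`: rejected
`1000000`: rejected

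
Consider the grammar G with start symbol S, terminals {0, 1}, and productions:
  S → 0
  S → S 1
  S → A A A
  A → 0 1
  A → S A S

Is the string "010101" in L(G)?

S ⇒ AAA ⇒ 01AA ⇒ 0101A ⇒ 010101

yes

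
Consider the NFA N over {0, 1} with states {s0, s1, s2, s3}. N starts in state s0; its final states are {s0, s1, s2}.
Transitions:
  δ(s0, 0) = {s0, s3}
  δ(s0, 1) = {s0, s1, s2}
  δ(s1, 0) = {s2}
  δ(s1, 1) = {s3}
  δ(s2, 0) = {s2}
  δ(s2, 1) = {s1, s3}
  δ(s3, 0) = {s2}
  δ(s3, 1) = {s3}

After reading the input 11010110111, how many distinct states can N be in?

4

Start: {s0}
read 1: {s0, s1, s2}
read 1: {s0, s1, s2, s3}
read 0: {s0, s2, s3}
read 1: {s0, s1, s2, s3}
read 0: {s0, s2, s3}
read 1: {s0, s1, s2, s3}
read 1: {s0, s1, s2, s3}
read 0: {s0, s2, s3}
read 1: {s0, s1, s2, s3}
read 1: {s0, s1, s2, s3}
read 1: {s0, s1, s2, s3}
Final reachable set {s0, s1, s2, s3} has 4 states.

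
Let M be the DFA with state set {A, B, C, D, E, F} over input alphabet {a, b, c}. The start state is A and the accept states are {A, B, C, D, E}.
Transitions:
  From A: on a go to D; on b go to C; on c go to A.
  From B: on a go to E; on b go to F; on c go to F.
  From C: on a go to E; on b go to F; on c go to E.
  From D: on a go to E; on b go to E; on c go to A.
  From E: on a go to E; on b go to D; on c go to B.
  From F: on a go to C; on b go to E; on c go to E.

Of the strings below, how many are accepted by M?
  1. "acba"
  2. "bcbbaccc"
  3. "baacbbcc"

"acba": accepted
"bcbbaccc": accepted
"baacbbcc": rejected

2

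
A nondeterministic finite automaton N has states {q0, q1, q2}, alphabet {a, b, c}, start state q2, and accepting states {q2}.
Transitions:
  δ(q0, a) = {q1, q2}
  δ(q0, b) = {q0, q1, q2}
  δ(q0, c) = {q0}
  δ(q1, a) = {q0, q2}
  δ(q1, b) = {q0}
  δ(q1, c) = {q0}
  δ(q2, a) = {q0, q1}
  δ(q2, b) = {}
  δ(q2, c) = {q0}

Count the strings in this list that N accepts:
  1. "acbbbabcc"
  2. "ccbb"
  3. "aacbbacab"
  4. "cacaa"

2

"acbbbabcc": rejected
"ccbb": accepted
"aacbbacab": rejected
"cacaa": accepted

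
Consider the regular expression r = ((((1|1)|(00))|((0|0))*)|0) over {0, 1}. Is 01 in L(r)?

no

Neither (((1|1)|(00))|((0|0))*) nor 0 matches 01.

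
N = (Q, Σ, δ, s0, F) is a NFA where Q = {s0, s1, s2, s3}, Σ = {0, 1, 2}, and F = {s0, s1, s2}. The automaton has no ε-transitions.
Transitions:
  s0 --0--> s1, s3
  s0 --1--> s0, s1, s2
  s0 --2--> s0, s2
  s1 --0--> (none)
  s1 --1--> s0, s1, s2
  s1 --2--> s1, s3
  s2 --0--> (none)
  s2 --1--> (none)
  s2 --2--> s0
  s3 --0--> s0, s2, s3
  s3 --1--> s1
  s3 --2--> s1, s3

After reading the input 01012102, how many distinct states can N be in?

2

Start: {s0}
read 0: {s1, s3}
read 1: {s0, s1, s2}
read 0: {s1, s3}
read 1: {s0, s1, s2}
read 2: {s0, s1, s2, s3}
read 1: {s0, s1, s2}
read 0: {s1, s3}
read 2: {s1, s3}
Final reachable set {s1, s3} has 2 states.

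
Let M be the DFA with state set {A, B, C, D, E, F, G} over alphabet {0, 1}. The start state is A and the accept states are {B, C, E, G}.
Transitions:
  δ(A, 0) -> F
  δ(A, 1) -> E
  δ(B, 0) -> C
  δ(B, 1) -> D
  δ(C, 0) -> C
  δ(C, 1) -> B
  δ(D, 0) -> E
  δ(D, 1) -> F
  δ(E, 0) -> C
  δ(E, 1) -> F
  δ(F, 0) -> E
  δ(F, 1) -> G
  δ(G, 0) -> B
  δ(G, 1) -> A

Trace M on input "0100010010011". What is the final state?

A --0--> F
F --1--> G
G --0--> B
B --0--> C
C --0--> C
C --1--> B
B --0--> C
C --0--> C
C --1--> B
B --0--> C
C --0--> C
C --1--> B
B --1--> D

D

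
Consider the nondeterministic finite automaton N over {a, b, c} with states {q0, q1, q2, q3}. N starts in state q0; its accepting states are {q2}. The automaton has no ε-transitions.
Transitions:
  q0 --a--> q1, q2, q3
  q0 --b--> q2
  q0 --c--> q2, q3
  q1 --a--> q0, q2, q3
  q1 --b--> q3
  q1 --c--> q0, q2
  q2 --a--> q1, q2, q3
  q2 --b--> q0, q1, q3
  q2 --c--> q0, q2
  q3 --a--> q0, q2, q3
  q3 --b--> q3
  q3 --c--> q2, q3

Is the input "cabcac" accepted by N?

Start: {q0}
read c: {q2, q3}
read a: {q0, q1, q2, q3}
read b: {q0, q1, q2, q3}
read c: {q0, q2, q3}
read a: {q0, q1, q2, q3}
read c: {q0, q2, q3}
Reachable ∩ accepting = {q2} — nonempty.

accepted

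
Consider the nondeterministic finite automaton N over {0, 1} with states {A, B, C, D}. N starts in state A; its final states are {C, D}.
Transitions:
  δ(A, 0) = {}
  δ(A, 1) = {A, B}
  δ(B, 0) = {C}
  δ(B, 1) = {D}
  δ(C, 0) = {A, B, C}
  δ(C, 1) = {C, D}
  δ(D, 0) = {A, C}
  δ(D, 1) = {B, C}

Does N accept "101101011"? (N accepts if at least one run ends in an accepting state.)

accepted

Start: {A}
read 1: {A, B}
read 0: {C}
read 1: {C, D}
read 1: {B, C, D}
read 0: {A, B, C}
read 1: {A, B, C, D}
read 0: {A, B, C}
read 1: {A, B, C, D}
read 1: {A, B, C, D}
Reachable ∩ accepting = {C, D} — nonempty.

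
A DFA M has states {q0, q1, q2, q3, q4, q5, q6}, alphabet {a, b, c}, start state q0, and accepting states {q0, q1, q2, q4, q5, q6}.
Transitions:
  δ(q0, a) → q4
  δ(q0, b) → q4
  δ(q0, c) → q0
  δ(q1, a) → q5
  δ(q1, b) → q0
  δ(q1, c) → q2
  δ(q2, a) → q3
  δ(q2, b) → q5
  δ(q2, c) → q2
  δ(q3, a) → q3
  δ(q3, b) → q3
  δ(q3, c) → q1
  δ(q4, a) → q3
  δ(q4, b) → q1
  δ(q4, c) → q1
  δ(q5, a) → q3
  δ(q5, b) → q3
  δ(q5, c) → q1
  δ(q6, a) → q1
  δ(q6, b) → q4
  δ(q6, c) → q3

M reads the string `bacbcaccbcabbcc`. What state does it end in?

q2

q0 --b--> q4
q4 --a--> q3
q3 --c--> q1
q1 --b--> q0
q0 --c--> q0
q0 --a--> q4
q4 --c--> q1
q1 --c--> q2
q2 --b--> q5
q5 --c--> q1
q1 --a--> q5
q5 --b--> q3
q3 --b--> q3
q3 --c--> q1
q1 --c--> q2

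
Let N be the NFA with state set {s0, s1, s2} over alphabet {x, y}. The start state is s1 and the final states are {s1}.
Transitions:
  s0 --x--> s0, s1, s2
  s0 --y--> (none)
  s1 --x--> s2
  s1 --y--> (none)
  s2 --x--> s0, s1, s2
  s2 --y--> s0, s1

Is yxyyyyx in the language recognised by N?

Start: {s1}
read y: {}
The reachable set is empty and stays empty for the remaining 6 symbols.
Reachable ∩ accepting = {} — empty.

rejected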